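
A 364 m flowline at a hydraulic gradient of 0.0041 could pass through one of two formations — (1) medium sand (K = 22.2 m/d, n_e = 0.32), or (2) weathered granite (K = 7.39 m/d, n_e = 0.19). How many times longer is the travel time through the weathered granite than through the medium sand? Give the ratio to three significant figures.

Unit 1 (medium sand): v = 22.2×0.0041/0.32 = 0.2844 m/d, t = 364/0.2844 = 1280 d
Unit 2 (weathered granite): v = 7.39×0.0041/0.19 = 0.1595 m/d, t = 364/0.1595 = 2283 d
t(weathered granite) / t(medium sand) = 2283/1280 = 1.78

1.78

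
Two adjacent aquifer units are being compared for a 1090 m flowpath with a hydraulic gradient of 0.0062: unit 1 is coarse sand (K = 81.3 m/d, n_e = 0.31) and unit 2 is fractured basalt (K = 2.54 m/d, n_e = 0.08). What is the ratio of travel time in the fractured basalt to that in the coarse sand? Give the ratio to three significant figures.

8.26

Unit 1 (coarse sand): v = 81.3×0.0062/0.31 = 1.626 m/d, t = 1090/1.626 = 670.4 d
Unit 2 (fractured basalt): v = 2.54×0.0062/0.08 = 0.1968 m/d, t = 1090/0.1968 = 5537 d
t(fractured basalt) / t(coarse sand) = 5537/670.4 = 8.26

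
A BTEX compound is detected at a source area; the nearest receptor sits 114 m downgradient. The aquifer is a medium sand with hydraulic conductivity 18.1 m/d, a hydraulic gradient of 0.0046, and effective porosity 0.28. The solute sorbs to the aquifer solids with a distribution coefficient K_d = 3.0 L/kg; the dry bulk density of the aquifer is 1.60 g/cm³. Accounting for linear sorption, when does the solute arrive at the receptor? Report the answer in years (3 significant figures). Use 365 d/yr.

19.1 years

q = Ki = 18.1 × 0.0046 = 0.08326 m/d
Average linear velocity = 0.08326 / 0.28 = 0.2974 m/d
Retardation R = 1 + ρ_b·K_d/n = 1 + 1.60×3.0/0.28 = 18.14
Contaminant velocity v_c = v/R = 0.2974/18.14 = 0.01639 m/d
t = L/v_c = 114/0.01639 = 6956 d
   = 6956/365 = 19.1 yr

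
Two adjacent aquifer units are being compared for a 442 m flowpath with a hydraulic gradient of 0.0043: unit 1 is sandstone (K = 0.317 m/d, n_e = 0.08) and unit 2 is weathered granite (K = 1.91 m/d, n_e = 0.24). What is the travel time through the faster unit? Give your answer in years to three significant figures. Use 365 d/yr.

35.4 years

Unit 1 (sandstone): v = 0.317×0.0043/0.08 = 0.01704 m/d, t = 442/0.01704 = 25940 d
Unit 2 (weathered granite): v = 1.91×0.0043/0.24 = 0.03422 m/d, t = 442/0.03422 = 12920 d
Faster: 12920 d / 365 = 35.4 yr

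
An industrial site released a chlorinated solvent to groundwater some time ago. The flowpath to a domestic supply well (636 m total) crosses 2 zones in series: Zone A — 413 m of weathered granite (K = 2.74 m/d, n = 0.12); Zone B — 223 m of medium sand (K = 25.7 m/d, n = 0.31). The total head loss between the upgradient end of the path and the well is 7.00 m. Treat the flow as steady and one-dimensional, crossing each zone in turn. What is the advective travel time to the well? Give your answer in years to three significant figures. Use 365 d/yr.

Steady 1-D flow in series ⇒ the Darcy flux q is identical in every zone and the zone head losses add (resistances L/K in series).
Σ(L/K) = 413/2.74 + 223/25.7 = 150.7 + 8.677 = 159.4 d
q = ΔH / Σ(L/K) = 7.00 / 159.4 = 0.04391 m/d (same in every zone)
Zone A: v = q/n = 0.04391/0.12 = 0.3659 m/d → t_A = 413/0.3659 = 1129 d
Zone B: v = q/n = 0.04391/0.31 = 0.1417 m/d → t_B = 223/0.1417 = 1574 d
Total t = 1129 + 1574 = 2703 d
   = 2703 / 365 = 7.41 yr

7.41 years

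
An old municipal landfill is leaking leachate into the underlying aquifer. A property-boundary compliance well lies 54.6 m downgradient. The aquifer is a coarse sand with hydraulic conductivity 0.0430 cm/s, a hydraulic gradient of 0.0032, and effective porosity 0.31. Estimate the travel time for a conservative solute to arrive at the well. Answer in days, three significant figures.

142 days

K = 0.0430 cm/s × 864 = 37.15 m/d
q = Ki = 37.15 × 0.0032 = 0.1189 m/d
v_s = q/n_e = 0.1189/0.31 = 0.3835 m/d
t = L / v = 54.6 / 0.3835 = 142.4 d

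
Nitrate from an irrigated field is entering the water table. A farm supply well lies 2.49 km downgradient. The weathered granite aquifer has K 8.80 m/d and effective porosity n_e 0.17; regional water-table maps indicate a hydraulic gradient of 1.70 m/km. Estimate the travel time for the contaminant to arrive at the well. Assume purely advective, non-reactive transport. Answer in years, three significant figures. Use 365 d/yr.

77.5 years

Darcy flux q = K·i = 8.80 × 0.0017 = 0.01496 m/d
Average linear velocity = 0.01496 / 0.17 = 0.08800 m/d
L = 2.49 km = 2490 m
t = L / v = 2490 / 0.08800 = 28300 d
   = 28300 / 365 = 77.5 yr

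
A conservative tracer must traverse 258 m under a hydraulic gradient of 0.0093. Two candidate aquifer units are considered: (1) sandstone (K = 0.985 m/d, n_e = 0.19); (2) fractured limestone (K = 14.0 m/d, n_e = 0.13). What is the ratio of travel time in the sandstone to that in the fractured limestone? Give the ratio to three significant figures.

Unit 1 (sandstone): v = 0.985×0.0093/0.19 = 0.04821 m/d, t = 258/0.04821 = 5351 d
Unit 2 (fractured limestone): v = 14.0×0.0093/0.13 = 1.002 m/d, t = 258/1.002 = 257.6 d
t(sandstone) / t(fractured limestone) = 5351/257.6 = 20.8

20.8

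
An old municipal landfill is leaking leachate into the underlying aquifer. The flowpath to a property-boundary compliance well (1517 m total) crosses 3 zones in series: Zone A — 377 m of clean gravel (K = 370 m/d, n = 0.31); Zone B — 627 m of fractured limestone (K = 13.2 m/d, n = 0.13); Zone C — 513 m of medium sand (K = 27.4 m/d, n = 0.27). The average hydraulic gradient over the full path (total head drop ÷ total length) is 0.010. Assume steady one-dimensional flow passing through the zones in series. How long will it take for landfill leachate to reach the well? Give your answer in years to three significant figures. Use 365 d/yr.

Steady 1-D flow in series ⇒ the Darcy flux q is identical in every zone and the zone head losses add (resistances L/K in series).
Σ(L/K) = 377/370 + 627/13.2 + 513/27.4 = 1.019 + 47.50 + 18.72 = 67.24 d
K_eq = L_total / Σ(L/K) = 1517 / 67.24 = 22.56 m/d
q = K_eq · i = 22.56 × 0.010 = 0.2256 m/d (same in every zone)
Zone A: v = q/n = 0.2256/0.31 = 0.7278 m/d → t_A = 377/0.7278 = 518.0 d
Zone B: v = q/n = 0.2256/0.13 = 1.735 m/d → t_B = 627/1.735 = 361.3 d
Zone C: v = q/n = 0.2256/0.27 = 0.8356 m/d → t_C = 513/0.8356 = 614.0 d
Total t = 518.0 + 361.3 + 614.0 = 1493 d
   = 1493 / 365 = 4.09 yr

4.09 years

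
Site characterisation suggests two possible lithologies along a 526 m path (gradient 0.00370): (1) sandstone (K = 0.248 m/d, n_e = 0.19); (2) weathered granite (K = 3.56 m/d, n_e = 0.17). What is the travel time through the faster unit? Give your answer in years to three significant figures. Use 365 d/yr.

Unit 1 (sandstone): v = 0.248×0.0037/0.19 = 0.004829 m/d, t = 526/0.004829 = 108900 d
Unit 2 (weathered granite): v = 3.56×0.0037/0.17 = 0.07748 m/d, t = 526/0.07748 = 6789 d
Faster: 6789 d / 365 = 18.6 yr

18.6 years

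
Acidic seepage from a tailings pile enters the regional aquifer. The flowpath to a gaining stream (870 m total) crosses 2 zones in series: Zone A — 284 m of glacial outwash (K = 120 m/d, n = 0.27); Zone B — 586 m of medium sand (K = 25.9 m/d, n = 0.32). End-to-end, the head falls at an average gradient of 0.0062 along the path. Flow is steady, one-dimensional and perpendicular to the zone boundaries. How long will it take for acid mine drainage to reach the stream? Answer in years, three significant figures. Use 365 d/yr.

3.35 years

Continuity: the same q passes through each zone, so ΔH = q·Σ(L_j/K_j) — the zones act as resistances in series.
Σ(L/K) = 284/120 + 586/25.9 = 2.367 + 22.63 = 24.99 d
K_eq = L_total / Σ(L/K) = 870 / 24.99 = 34.81 m/d
q = K_eq · i = 34.81 × 0.0062 = 0.2158 m/d (same in every zone)
Zone A: v = q/n = 0.2158/0.27 = 0.7994 m/d → t_A = 284/0.7994 = 355.3 d
Zone B: v = q/n = 0.2158/0.32 = 0.6745 m/d → t_B = 586/0.6745 = 868.8 d
Total t = 355.3 + 868.8 = 1224 d
   = 1224 / 365 = 3.35 yr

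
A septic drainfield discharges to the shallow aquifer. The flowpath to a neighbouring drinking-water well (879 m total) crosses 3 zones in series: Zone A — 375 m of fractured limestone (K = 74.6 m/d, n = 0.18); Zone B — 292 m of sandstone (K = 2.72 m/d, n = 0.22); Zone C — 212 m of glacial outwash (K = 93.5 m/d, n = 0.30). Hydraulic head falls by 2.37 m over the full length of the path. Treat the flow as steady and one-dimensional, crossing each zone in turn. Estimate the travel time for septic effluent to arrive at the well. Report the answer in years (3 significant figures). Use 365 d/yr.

25.9 years

Continuity: the same q passes through each zone, so ΔH = q·Σ(L_j/K_j) — the zones act as resistances in series.
Σ(L/K) = 375/74.6 + 292/2.72 + 212/93.5 = 5.027 + 107.4 + 2.267 = 114.6 d
q = ΔH / Σ(L/K) = 2.37 / 114.6 = 0.02067 m/d (same in every zone)
Zone A: v = q/n = 0.02067/0.18 = 0.1148 m/d → t_A = 375/0.1148 = 3265 d
Zone B: v = q/n = 0.02067/0.22 = 0.09396 m/d → t_B = 292/0.09396 = 3108 d
Zone C: v = q/n = 0.02067/0.30 = 0.06891 m/d → t_C = 212/0.06891 = 3077 d
Total t = 3265 + 3108 + 3077 = 9449 d
   = 9449 / 365 = 25.9 yr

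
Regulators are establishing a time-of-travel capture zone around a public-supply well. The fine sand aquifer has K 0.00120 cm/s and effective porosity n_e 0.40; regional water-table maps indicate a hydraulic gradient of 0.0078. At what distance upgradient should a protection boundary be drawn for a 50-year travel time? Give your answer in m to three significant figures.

K = 0.00120 cm/s × 864 = 1.037 m/d
Darcy flux q = K·i = 1.037 × 0.0078 = 0.008087 m/d
v_s = q/n_e = 0.008087/0.40 = 0.02022 m/d
T = 50 yr × 365 = 18250 d
L = v × T = 0.02022 × 18250 = 369.0 m

369 m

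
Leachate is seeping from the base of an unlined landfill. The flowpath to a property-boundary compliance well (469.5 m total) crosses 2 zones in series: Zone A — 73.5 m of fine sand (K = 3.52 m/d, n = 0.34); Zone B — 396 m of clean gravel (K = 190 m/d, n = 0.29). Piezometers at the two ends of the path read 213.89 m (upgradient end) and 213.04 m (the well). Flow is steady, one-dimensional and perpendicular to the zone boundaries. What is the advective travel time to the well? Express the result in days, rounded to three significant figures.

3780 days

Total head drop ΔH = 213.89 − 213.04 = 0.85 m
Steady 1-D flow in series ⇒ the Darcy flux q is identical in every zone and the zone head losses add (resistances L/K in series).
Σ(L/K) = 73.5/3.52 + 396/190 = 20.88 + 2.084 = 22.96 d
q = ΔH / Σ(L/K) = 0.85 / 22.96 = 0.03701 m/d (same in every zone)
Zone A: v = q/n = 0.03701/0.34 = 0.1089 m/d → t_A = 73.5/0.1089 = 675.2 d
Zone B: v = q/n = 0.03701/0.29 = 0.1276 m/d → t_B = 396/0.1276 = 3103 d
Total t = 675.2 + 3103 = 3778 d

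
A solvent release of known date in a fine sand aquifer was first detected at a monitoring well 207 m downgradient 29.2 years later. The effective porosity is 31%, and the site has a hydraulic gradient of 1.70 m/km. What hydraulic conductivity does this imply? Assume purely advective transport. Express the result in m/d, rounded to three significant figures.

t = 29.2 years = 10660 d
v = L / t = 207 / 10660 = 0.01942 m/d
K = v · n / i = 0.01942 × 0.31 / 0.0017 = 3.54 m/d

3.54 m/d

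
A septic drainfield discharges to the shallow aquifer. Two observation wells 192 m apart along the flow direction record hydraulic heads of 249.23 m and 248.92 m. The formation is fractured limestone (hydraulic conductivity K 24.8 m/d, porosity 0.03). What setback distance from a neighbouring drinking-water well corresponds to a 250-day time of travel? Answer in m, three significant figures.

334 m

Hydraulic gradient i = (249.23 − 248.92) / 192 = 0.31 / 192 = 0.001615
Darcy flux q = K·i = 24.8 × 0.001615 = 0.04004 m/d
v = Ki/n = 24.8·0.001615/0.03 = 1.335 m/d
L = v × T = 1.335 × 250 = 333.7 m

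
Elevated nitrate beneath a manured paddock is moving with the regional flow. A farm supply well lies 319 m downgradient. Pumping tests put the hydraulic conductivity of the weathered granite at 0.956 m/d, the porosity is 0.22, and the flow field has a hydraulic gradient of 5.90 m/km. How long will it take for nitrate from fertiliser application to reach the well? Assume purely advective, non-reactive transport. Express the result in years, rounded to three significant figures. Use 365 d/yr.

34.1 years

q = Ki = 0.956 × 0.0059 = 0.005640 m/d
v_s = q/n_e = 0.005640/0.22 = 0.02564 m/d
t = L / v = 319 / 0.02564 = 12440 d
   = 12440 / 365 = 34.1 yr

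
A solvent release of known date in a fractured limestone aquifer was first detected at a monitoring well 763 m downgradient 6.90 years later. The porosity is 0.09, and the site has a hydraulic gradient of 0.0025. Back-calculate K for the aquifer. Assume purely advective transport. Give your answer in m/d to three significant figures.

10.9 m/d

t = 6.90 years = 2519 d
v = L / t = 763 / 2519 = 0.3030 m/d
K = v · n / i = 0.3030 × 0.09 / 0.0025 = 10.9 m/d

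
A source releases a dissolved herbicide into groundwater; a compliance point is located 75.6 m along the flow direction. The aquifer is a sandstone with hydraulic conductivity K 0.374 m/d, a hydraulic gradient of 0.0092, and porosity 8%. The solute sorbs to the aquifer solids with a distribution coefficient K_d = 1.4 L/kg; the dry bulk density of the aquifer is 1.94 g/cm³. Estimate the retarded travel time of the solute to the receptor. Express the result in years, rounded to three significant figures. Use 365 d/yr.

168 years

q = Ki = 0.374 × 0.0092 = 0.003441 m/d
Average linear velocity = 0.003441 / 0.08 = 0.04301 m/d
Retardation R = 1 + ρ_b·K_d/n = 1 + 1.94×1.4/0.08 = 34.95
Contaminant velocity v_c = v/R = 0.04301/34.95 = 0.001231 m/d
t = L/v_c = 75.6/0.001231 = 61430 d
   = 61430/365 = 168 yr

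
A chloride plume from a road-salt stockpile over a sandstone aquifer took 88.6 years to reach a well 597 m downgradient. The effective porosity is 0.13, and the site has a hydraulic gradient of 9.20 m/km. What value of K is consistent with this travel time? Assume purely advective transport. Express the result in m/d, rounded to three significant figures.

0.261 m/d

t = 88.6 years = 32340 d
v = L / t = 597 / 32340 = 0.01846 m/d
K = v · n / i = 0.01846 × 0.13 / 0.0092 = 0.261 m/d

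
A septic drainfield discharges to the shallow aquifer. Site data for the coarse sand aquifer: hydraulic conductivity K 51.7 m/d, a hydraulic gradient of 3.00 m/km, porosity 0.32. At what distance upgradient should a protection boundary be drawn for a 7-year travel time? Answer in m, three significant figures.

1240 m

Darcy flux q = K·i = 51.7 × 0.0030 = 0.1551 m/d
v_s = q/n_e = 0.1551/0.32 = 0.4847 m/d
T = 7 yr × 365 = 2555 d
L = v × T = 0.4847 × 2555 = 1238 m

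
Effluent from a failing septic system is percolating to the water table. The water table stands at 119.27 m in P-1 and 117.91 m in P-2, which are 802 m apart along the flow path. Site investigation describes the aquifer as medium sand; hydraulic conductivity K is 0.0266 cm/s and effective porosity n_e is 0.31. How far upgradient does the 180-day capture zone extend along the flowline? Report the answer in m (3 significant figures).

22.6 m

Hydraulic gradient i = (119.27 − 117.91) / 802 = 1.36 / 802 = 0.001696
K = 0.0266 cm/s × 864 = 22.98 m/d
Darcy flux q = K·i = 22.98 × 0.001696 = 0.03897 m/d
v = Ki/n = 22.98·0.001696/0.31 = 0.1257 m/d
L = v × T = 0.1257 × 180 = 22.63 m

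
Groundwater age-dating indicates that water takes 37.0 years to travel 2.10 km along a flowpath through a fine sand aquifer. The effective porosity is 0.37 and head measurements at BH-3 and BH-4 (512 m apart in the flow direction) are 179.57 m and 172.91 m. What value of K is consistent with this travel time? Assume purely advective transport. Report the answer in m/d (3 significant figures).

Hydraulic gradient i = (179.57 − 172.91) / 512 = 6.66 / 512 = 0.01301
t = 37.0 years = 13510 d
L = 2.10 km = 2100 m
v = L / t = 2100 / 13510 = 0.1555 m/d
K = v · n / i = 0.1555 × 0.37 / 0.01301 = 4.42 m/d

4.42 m/d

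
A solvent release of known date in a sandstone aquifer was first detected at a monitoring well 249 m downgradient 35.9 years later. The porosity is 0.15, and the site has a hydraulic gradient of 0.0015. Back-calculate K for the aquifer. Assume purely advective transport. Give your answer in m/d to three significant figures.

1.90 m/d

t = 35.9 years = 13100 d
v = L / t = 249 / 13100 = 0.01900 m/d
K = v · n / i = 0.01900 × 0.15 / 0.0015 = 1.90 m/d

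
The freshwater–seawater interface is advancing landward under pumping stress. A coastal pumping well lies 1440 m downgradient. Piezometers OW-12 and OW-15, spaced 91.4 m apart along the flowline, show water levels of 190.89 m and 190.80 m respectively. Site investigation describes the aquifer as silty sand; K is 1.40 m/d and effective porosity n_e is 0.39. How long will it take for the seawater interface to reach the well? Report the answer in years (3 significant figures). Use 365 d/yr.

1120 years

Hydraulic gradient i = (190.89 − 190.80) / 91.4 = 0.09 / 91.4 = 9.847e-4
q = Ki = 1.40 × 9.847e-4 = 0.001379 m/d
Seepage velocity v = q / n = 0.001379 / 0.39 = 0.003535 m/d
t = L / v = 1440 / 0.003535 = 407400 d
   = 407400 / 365 = 1120 yr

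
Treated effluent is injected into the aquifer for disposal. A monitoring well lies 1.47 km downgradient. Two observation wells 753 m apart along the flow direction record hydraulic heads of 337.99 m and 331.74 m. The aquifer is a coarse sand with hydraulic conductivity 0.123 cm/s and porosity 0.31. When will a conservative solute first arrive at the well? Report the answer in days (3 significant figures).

517 days

Hydraulic gradient i = (337.99 − 331.74) / 753 = 6.25 / 753 = 0.008300
K = 0.123 cm/s × 864 = 106.3 m/d
Specific discharge q = 106.3 × 0.008300 = 0.8821 m/d
Seepage velocity v = q / n = 0.8821 / 0.31 = 2.845 m/d
L = 1.47 km = 1470 m
t = L / v = 1470 / 2.845 = 516.6 d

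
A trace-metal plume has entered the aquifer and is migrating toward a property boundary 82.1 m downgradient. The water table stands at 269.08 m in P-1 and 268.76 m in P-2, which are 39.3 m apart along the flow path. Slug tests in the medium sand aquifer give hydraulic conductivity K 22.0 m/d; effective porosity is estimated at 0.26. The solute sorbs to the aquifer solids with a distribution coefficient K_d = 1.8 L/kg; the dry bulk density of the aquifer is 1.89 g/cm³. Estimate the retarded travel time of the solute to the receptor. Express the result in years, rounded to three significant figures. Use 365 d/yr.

Hydraulic gradient i = (269.08 − 268.76) / 39.3 = 0.32 / 39.3 = 0.008142
q = Ki = 22.0 × 0.008142 = 0.1791 m/d
v_s = q/n_e = 0.1791/0.26 = 0.6890 m/d
Retardation R = 1 + ρ_b·K_d/n = 1 + 1.89×1.8/0.26 = 14.08
Contaminant velocity v_c = v/R = 0.6890/14.08 = 0.04892 m/d
t = L/v_c = 82.1/0.04892 = 1678 d
   = 1678/365 = 4.60 yr

4.60 years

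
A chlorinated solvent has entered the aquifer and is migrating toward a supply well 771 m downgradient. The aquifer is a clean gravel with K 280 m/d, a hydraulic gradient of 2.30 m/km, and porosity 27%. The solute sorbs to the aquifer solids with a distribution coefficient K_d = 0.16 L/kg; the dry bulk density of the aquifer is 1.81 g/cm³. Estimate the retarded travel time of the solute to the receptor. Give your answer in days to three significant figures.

Darcy flux q = K·i = 280 × 0.0023 = 0.6440 m/d
Average linear velocity = 0.6440 / 0.27 = 2.385 m/d
Retardation R = 1 + ρ_b·K_d/n = 1 + 1.81×0.16/0.27 = 2.073
Contaminant velocity v_c = v/R = 2.385/2.073 = 1.151 m/d
t = L/v_c = 771/1.151 = 670.0 d

670 days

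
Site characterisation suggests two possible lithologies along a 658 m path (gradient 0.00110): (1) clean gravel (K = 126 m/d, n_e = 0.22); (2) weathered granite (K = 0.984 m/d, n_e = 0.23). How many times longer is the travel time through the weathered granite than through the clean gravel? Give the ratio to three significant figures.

Unit 1 (clean gravel): v = 126×0.0011/0.22 = 0.6300 m/d, t = 658/0.6300 = 1044 d
Unit 2 (weathered granite): v = 0.984×0.0011/0.23 = 0.004706 m/d, t = 658/0.004706 = 139800 d
t(weathered granite) / t(clean gravel) = 139800/1044 = 134

134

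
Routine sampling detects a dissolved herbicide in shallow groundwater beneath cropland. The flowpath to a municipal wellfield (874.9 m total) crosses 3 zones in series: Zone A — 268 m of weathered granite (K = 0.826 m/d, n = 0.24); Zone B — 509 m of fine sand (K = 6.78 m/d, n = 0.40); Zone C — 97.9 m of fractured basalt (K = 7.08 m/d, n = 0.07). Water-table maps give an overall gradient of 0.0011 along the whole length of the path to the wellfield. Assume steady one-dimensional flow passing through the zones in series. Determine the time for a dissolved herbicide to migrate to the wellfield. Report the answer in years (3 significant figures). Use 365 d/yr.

For zones in series the flux q is common to all zones; the equivalent conductivity is the harmonic (thickness-weighted) mean, K_eq = L_total / Σ(L_j/K_j).
Σ(L/K) = 268/0.826 + 509/6.78 + 97.9/7.08 = 324.5 + 75.07 + 13.83 = 413.4 d
K_eq = L_total / Σ(L/K) = 874.9 / 413.4 = 2.117 m/d
q = K_eq · i = 2.117 × 0.0011 = 0.002328 m/d (same in every zone)
Zone A: v = q/n = 0.002328/0.24 = 0.009701 m/d → t_A = 268/0.009701 = 27630 d
Zone B: v = q/n = 0.002328/0.40 = 0.005821 m/d → t_B = 509/0.005821 = 87450 d
Zone C: v = q/n = 0.002328/0.07 = 0.03326 m/d → t_C = 97.9/0.03326 = 2943 d
Total t = 27630 + 87450 + 2943 = 118000 d
   = 118000 / 365 = 323 yr

323 years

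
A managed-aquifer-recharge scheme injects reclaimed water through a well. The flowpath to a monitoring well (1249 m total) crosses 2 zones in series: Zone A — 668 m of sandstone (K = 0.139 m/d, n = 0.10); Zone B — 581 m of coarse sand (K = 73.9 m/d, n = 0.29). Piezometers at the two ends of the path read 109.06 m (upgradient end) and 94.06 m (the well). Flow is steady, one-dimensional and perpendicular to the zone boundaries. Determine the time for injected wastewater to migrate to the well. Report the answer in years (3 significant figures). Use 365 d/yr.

Total head drop ΔH = 109.06 − 94.06 = 15.00 m
Continuity: the same q passes through each zone, so ΔH = q·Σ(L_j/K_j) — the zones act as resistances in series.
Σ(L/K) = 668/0.139 + 581/73.9 = 4806 + 7.862 = 4814 d
q = ΔH / Σ(L/K) = 15.00 / 4814 = 0.003116 m/d (same in every zone)
Zone A: v = q/n = 0.003116/0.10 = 0.03116 m/d → t_A = 668/0.03116 = 21440 d
Zone B: v = q/n = 0.003116/0.29 = 0.01075 m/d → t_B = 581/0.01075 = 54070 d
Total t = 21440 + 54070 = 75510 d
   = 75510 / 365 = 207 yr

207 years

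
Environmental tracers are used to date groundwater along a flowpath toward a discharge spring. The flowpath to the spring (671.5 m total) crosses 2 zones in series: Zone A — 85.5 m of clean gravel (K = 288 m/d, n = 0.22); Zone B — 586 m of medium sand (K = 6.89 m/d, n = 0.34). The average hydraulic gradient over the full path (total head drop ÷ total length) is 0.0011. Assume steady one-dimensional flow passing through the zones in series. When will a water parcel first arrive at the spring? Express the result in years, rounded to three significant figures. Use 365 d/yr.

69.0 years

For zones in series the flux q is common to all zones; the equivalent conductivity is the harmonic (thickness-weighted) mean, K_eq = L_total / Σ(L_j/K_j).
Σ(L/K) = 85.5/288 + 586/6.89 = 0.2969 + 85.05 = 85.35 d
K_eq = L_total / Σ(L/K) = 671.5 / 85.35 = 7.868 m/d
q = K_eq · i = 7.868 × 0.0011 = 0.008655 m/d (same in every zone)
Zone A: v = q/n = 0.008655/0.22 = 0.03934 m/d → t_A = 85.5/0.03934 = 2173 d
Zone B: v = q/n = 0.008655/0.34 = 0.02545 m/d → t_B = 586/0.02545 = 23020 d
Total t = 2173 + 23020 = 25190 d
   = 25190 / 365 = 69.0 yr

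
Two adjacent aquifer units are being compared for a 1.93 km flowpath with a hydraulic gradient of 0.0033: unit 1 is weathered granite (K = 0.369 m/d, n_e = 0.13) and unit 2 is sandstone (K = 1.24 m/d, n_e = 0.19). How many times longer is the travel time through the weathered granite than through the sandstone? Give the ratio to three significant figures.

Unit 1 (weathered granite): v = 0.369×0.0033/0.13 = 0.009367 m/d, t = 1930/0.009367 = 206000 d
Unit 2 (sandstone): v = 1.24×0.0033/0.19 = 0.02154 m/d, t = 1930/0.02154 = 89610 d
t(weathered granite) / t(sandstone) = 206000/89610 = 2.30

2.30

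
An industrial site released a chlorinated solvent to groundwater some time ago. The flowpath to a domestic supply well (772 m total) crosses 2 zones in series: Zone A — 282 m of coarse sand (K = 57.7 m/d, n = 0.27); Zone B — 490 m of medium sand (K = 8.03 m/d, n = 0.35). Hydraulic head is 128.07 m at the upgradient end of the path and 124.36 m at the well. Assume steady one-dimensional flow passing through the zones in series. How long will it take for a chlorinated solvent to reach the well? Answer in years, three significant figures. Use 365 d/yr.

12.1 years

Total head drop ΔH = 128.07 − 124.36 = 3.71 m
Continuity: the same q passes through each zone, so ΔH = q·Σ(L_j/K_j) — the zones act as resistances in series.
Σ(L/K) = 282/57.7 + 490/8.03 = 4.887 + 61.02 = 65.91 d
q = ΔH / Σ(L/K) = 3.71 / 65.91 = 0.05629 m/d (same in every zone)
Zone A: v = q/n = 0.05629/0.27 = 0.2085 m/d → t_A = 282/0.2085 = 1353 d
Zone B: v = q/n = 0.05629/0.35 = 0.1608 m/d → t_B = 490/0.1608 = 3047 d
Total t = 1353 + 3047 = 4399 d
   = 4399 / 365 = 12.1 yr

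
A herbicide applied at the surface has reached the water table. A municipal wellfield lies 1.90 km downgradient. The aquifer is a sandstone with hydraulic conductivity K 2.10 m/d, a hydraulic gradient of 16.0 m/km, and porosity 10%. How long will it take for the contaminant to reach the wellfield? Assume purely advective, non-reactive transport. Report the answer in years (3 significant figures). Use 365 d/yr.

q = Ki = 2.10 × 0.016 = 0.03360 m/d
v = Ki/n = 2.10·0.016/0.10 = 0.3360 m/d
L = 1.90 km = 1900 m
t = L / v = 1900 / 0.3360 = 5655 d
   = 5655 / 365 = 15.5 yr

15.5 years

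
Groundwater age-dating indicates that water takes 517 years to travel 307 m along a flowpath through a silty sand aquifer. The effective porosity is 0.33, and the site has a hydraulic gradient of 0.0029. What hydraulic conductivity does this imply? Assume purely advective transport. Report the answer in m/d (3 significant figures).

t = 517 years = 188700 d
v = L / t = 307 / 188700 = 0.001627 m/d
K = v · n / i = 0.001627 × 0.33 / 0.0029 = 0.185 m/d

0.185 m/d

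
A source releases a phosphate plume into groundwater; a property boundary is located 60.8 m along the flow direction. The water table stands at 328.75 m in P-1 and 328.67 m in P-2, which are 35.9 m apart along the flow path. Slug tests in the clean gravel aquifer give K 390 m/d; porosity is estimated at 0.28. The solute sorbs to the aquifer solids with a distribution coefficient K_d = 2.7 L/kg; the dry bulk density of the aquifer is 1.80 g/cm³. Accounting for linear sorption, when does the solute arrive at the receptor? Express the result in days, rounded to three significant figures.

360 days

Hydraulic gradient i = (328.75 − 328.67) / 35.9 = 0.08 / 35.9 = 0.002228
Specific discharge q = 390 × 0.002228 = 0.8691 m/d
Seepage velocity v = q / n = 0.8691 / 0.28 = 3.104 m/d
Retardation R = 1 + ρ_b·K_d/n = 1 + 1.80×2.7/0.28 = 18.36
Contaminant velocity v_c = v/R = 3.104/18.36 = 0.1691 m/d
t = L/v_c = 60.8/0.1691 = 359.6 d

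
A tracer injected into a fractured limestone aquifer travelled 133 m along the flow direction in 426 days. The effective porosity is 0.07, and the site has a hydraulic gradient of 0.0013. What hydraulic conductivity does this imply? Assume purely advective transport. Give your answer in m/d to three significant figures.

v = L / t = 133 / 426 = 0.3122 m/d
K = v · n / i = 0.3122 × 0.07 / 0.0013 = 16.8 m/d

16.8 m/d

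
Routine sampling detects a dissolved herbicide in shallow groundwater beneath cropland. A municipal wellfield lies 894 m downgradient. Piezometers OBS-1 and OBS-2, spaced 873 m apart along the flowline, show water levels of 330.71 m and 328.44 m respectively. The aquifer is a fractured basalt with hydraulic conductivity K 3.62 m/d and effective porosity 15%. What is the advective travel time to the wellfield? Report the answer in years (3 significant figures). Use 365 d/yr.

39.0 years

Hydraulic gradient i = (330.71 − 328.44) / 873 = 2.27 / 873 = 0.002600
q = Ki = 3.62 × 0.002600 = 0.009413 m/d
v = Ki/n = 3.62·0.002600/0.15 = 0.06275 m/d
t = L / v = 894 / 0.06275 = 14250 d
   = 14250 / 365 = 39.0 yr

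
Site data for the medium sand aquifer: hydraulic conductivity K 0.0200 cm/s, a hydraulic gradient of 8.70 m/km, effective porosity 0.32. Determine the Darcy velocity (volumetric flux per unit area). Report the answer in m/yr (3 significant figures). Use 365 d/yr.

K = 0.0200 cm/s × 864 = 17.28 m/d
Darcy flux q = K·i = 17.28 × 0.0087 = 0.1503 m/d
   = 0.1503 × 365 = 54.9 m/yr

54.9 m/yr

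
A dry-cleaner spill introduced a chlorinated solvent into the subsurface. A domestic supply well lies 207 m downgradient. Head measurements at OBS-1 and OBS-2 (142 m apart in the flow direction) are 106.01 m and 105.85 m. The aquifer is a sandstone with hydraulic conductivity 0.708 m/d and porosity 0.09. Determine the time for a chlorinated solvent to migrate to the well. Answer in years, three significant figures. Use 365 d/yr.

Hydraulic gradient i = (106.01 − 105.85) / 142 = 0.16 / 142 = 0.001127
q = Ki = 0.708 × 0.001127 = 7.977e-4 m/d
v = Ki/n = 0.708·0.001127/0.09 = 0.008864 m/d
t = L / v = 207 / 0.008864 = 23350 d
   = 23350 / 365 = 64.0 yr

64.0 years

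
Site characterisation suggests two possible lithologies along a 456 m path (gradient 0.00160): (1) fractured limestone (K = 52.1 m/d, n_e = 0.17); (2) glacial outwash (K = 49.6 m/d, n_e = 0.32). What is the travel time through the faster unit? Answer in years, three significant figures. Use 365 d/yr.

2.55 years

Unit 1 (fractured limestone): v = 52.1×0.0016/0.17 = 0.4904 m/d, t = 456/0.4904 = 929.9 d
Unit 2 (glacial outwash): v = 49.6×0.0016/0.32 = 0.2480 m/d, t = 456/0.2480 = 1839 d
Faster: 929.9 d / 365 = 2.55 yr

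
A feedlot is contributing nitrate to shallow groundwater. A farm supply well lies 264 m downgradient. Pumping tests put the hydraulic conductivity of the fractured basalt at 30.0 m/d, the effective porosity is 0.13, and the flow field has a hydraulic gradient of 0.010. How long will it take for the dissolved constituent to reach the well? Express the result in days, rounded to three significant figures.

114 days

Darcy flux q = K·i = 30.0 × 0.010 = 0.3000 m/d
v_s = q/n_e = 0.3000/0.13 = 2.308 m/d
t = L / v = 264 / 2.308 = 114.4 d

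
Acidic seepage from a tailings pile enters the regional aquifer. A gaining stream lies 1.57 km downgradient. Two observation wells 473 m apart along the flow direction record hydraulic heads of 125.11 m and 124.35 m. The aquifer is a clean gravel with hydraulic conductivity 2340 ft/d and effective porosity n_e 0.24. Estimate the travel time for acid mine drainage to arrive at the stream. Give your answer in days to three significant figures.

329 days

Hydraulic gradient i = (125.11 − 124.35) / 473 = 0.76 / 473 = 0.001607
K = 2340 ft/d × 0.3048 = 713.2 m/d
q = Ki = 713.2 × 0.001607 = 1.146 m/d
v_s = q/n_e = 1.146/0.24 = 4.775 m/d
L = 1.57 km = 1570 m
t = L / v = 1570 / 4.775 = 328.8 d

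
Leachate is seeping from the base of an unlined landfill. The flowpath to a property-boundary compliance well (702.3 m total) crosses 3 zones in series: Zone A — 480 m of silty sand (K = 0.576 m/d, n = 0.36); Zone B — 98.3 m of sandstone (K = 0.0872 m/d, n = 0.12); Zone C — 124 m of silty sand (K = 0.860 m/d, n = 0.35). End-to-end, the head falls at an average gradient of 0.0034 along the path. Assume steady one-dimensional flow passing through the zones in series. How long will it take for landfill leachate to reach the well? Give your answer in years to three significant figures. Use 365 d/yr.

For zones in series the flux q is common to all zones; the equivalent conductivity is the harmonic (thickness-weighted) mean, K_eq = L_total / Σ(L_j/K_j).
Σ(L/K) = 480/0.576 + 98.3/0.0872 + 124/0.860 = 833.3 + 1127 + 144.2 = 2105 d
K_eq = L_total / Σ(L/K) = 702.3 / 2105 = 0.3337 m/d
q = K_eq · i = 0.3337 × 0.0034 = 0.001134 m/d (same in every zone)
Zone A: v = q/n = 0.001134/0.36 = 0.003151 m/d → t_A = 480/0.003151 = 152300 d
Zone B: v = q/n = 0.001134/0.12 = 0.009454 m/d → t_B = 98.3/0.009454 = 10400 d
Zone C: v = q/n = 0.001134/0.35 = 0.003241 m/d → t_C = 124/0.003241 = 38260 d
Total t = 152300 + 10400 + 38260 = 201000 d
   = 201000 / 365 = 551 yr

551 years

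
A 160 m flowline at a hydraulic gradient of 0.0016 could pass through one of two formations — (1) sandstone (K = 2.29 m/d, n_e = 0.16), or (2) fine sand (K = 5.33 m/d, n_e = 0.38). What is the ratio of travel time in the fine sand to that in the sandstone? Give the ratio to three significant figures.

Unit 1 (sandstone): v = 2.29×0.0016/0.16 = 0.02290 m/d, t = 160/0.02290 = 6987 d
Unit 2 (fine sand): v = 5.33×0.0016/0.38 = 0.02244 m/d, t = 160/0.02244 = 7129 d
t(fine sand) / t(sandstone) = 7129/6987 = 1.02

1.02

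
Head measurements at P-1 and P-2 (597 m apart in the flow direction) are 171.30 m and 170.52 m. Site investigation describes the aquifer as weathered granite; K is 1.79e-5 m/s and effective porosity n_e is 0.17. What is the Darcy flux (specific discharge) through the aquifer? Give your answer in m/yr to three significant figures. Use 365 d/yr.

Hydraulic gradient i = (171.30 − 170.52) / 597 = 0.78 / 597 = 0.001307
K = 1.79e-5 m/s × 86400 s/d = 1.547 m/d
Specific discharge q = 1.547 × 0.001307 = 0.002021 m/d
   = 0.002021 × 365 = 0.738 m/yr

0.738 m/yr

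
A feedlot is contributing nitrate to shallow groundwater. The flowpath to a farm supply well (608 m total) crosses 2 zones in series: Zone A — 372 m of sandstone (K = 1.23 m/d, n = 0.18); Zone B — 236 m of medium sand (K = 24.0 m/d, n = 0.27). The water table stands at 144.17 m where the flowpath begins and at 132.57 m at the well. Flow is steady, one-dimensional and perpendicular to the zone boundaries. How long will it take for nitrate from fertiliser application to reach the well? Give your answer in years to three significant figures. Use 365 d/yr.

9.64 years

Total head drop ΔH = 144.17 − 132.57 = 11.60 m
Continuity: the same q passes through each zone, so ΔH = q·Σ(L_j/K_j) — the zones act as resistances in series.
Σ(L/K) = 372/1.23 + 236/24.0 = 302.4 + 9.833 = 312.3 d
q = ΔH / Σ(L/K) = 11.60 / 312.3 = 0.03715 m/d (same in every zone)
Zone A: v = q/n = 0.03715/0.18 = 0.2064 m/d → t_A = 372/0.2064 = 1803 d
Zone B: v = q/n = 0.03715/0.27 = 0.1376 m/d → t_B = 236/0.1376 = 1715 d
Total t = 1803 + 1715 = 3518 d
   = 3518 / 365 = 9.64 yr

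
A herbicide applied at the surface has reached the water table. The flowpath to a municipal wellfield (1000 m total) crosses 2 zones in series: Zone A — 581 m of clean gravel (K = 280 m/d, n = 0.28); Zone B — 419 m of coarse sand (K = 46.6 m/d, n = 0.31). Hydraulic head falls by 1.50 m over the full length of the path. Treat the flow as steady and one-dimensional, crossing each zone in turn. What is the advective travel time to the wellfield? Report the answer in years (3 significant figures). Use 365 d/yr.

Steady 1-D flow in series ⇒ the Darcy flux q is identical in every zone and the zone head losses add (resistances L/K in series).
Σ(L/K) = 581/280 + 419/46.6 = 2.075 + 8.991 = 11.07 d
q = ΔH / Σ(L/K) = 1.50 / 11.07 = 0.1355 m/d (same in every zone)
Zone A: v = q/n = 0.1355/0.28 = 0.4841 m/d → t_A = 581/0.4841 = 1200 d
Zone B: v = q/n = 0.1355/0.31 = 0.4372 m/d → t_B = 419/0.4372 = 958.3 d
Total t = 1200 + 958.3 = 2158 d
   = 2158 / 365 = 5.91 yr

5.91 years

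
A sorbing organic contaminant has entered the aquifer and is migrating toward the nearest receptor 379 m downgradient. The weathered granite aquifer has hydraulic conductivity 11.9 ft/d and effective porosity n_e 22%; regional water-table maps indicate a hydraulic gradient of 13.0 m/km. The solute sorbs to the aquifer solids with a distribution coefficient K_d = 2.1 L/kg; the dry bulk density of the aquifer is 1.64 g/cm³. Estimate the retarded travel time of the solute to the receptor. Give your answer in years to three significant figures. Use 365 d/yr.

K = 11.9 ft/d × 0.3048 = 3.627 m/d
Specific discharge q = 3.627 × 0.013 = 0.04715 m/d
v = Ki/n = 3.627·0.013/0.22 = 0.2143 m/d
Retardation R = 1 + ρ_b·K_d/n = 1 + 1.64×2.1/0.22 = 16.65
Contaminant velocity v_c = v/R = 0.2143/16.65 = 0.01287 m/d
t = L/v_c = 379/0.01287 = 29450 d
   = 29450/365 = 80.7 yr

80.7 years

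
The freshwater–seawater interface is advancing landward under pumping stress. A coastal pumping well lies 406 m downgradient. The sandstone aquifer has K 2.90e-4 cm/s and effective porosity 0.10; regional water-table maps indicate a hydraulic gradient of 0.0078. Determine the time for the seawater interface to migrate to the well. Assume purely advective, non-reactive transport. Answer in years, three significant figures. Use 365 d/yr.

56.9 years

K = 2.90e-4 cm/s × 864 = 0.2506 m/d
Specific discharge q = 0.2506 × 0.0078 = 0.001954 m/d
v = Ki/n = 0.2506·0.0078/0.10 = 0.01954 m/d
t = L / v = 406 / 0.01954 = 20770 d
   = 20770 / 365 = 56.9 yr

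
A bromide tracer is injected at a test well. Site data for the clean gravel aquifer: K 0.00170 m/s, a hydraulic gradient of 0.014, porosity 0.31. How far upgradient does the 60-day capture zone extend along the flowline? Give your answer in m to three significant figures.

398 m

K = 0.00170 m/s × 86400 s/d = 146.9 m/d
q = Ki = 146.9 × 0.014 = 2.056 m/d
Seepage velocity v = q / n = 2.056 / 0.31 = 6.633 m/d
L = v × T = 6.633 × 60 = 398.0 m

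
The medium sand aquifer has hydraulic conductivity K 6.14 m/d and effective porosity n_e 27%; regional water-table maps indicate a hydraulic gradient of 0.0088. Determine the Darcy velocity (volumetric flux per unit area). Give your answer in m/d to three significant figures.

Darcy flux q = K·i = 6.14 × 0.0088 = 0.05403 m/d

0.0540 m/d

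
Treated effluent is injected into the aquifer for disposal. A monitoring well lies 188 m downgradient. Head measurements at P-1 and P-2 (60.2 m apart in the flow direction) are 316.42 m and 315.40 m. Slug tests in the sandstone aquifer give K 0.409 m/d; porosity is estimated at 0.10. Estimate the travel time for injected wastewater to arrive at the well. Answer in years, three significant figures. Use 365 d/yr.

Hydraulic gradient i = (316.42 − 315.40) / 60.2 = 1.02 / 60.2 = 0.01694
Darcy flux q = K·i = 0.409 × 0.01694 = 0.006930 m/d
v = Ki/n = 0.409·0.01694/0.10 = 0.06930 m/d
t = L / v = 188 / 0.06930 = 2713 d
   = 2713 / 365 = 7.43 yr

7.43 years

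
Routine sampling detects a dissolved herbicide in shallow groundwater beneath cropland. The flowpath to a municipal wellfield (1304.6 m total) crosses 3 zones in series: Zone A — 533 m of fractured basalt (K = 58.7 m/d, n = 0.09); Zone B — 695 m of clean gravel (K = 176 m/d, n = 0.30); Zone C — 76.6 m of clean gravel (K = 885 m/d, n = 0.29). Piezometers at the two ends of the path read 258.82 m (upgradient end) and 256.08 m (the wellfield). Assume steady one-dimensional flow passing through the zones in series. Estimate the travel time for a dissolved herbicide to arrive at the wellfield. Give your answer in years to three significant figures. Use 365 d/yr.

Total head drop ΔH = 258.82 − 256.08 = 2.74 m
Continuity: the same q passes through each zone, so ΔH = q·Σ(L_j/K_j) — the zones act as resistances in series.
Σ(L/K) = 533/58.7 + 695/176 + 76.6/885 = 9.080 + 3.949 + 0.08655 = 13.12 d
q = ΔH / Σ(L/K) = 2.74 / 13.12 = 0.2089 m/d (same in every zone)
Zone A: v = q/n = 0.2089/0.09 = 2.321 m/d → t_A = 533/2.321 = 229.6 d
Zone B: v = q/n = 0.2089/0.30 = 0.6964 m/d → t_B = 695/0.6964 = 998.0 d
Zone C: v = q/n = 0.2089/0.29 = 0.7204 m/d → t_C = 76.6/0.7204 = 106.3 d
Total t = 229.6 + 998.0 + 106.3 = 1334 d
   = 1334 / 365 = 3.65 yr

3.65 years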